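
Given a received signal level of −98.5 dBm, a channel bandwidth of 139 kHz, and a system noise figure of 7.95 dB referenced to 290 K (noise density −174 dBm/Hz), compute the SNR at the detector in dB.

Noise floor: N = −174 + 10 log₁₀(B) + NF
10 log₁₀(1.39×10⁵) = 51.43 dB
N = −174 + 51.43 + 7.95 = −114.62 dBm
SNR = P_sig − N = −98.5 − (−114.62) = 16.12 dB → 16.1 dB

16.1 dB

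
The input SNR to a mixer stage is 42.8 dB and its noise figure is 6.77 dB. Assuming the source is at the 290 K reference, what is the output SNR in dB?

36.03 dB

By definition F = SNR_in/SNR_out, so in dB: SNR_out = SNR_in − NF
SNR_out = 42.8 − 6.77 = 36.03 dB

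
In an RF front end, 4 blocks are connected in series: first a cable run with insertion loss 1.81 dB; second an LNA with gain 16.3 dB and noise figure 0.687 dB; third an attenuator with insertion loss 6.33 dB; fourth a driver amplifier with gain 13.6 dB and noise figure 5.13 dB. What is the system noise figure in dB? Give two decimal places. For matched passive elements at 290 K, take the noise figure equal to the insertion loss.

Convert to linear (a loss of L dB is a gain of −L dB): F_i = 10^(NF_i/10), G_i = 10^(G_i,dB/10)
  Stage 1: F_1 = 10^(1.81/10) = 1.517, G_1 = 10^(−1.81/10) = 0.6592
  Stage 2: F_2 = 10^(0.687/10) = 1.171, G_2 = 10^(16.3/10) = 42.66
  Stage 3: F_3 = 10^(6.33/10) = 4.295, G_3 = 10^(−6.33/10) = 0.2328
  Stage 4: F_4 = 10^(5.13/10) = 3.258, G_4 = 10^(13.6/10) = 22.91
Friis cascade:
  F = 1.517 + (1.171 − 1)/0.6592 + (4.295 − 1)/28.12 + (3.258 − 1)/6.546 = 2.239
NF = 10 log₁₀(2.239) = 3.50 dB

3.50 dB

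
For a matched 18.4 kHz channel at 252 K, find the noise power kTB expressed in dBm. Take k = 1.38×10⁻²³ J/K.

−131.9 dBm

P_n = kTB = 1.38×10⁻²³ × 252 × 1.84×10⁴ = 6.40×10⁻¹⁷ W
In dBm: 10 log₁₀(6.40×10⁻¹⁷ / 10⁻³) = −131.9 dBm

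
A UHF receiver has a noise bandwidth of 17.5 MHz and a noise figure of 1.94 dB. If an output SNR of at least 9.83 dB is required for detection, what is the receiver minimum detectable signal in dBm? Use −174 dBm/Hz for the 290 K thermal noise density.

Sensitivity = −174 + 10 log₁₀(B) + NF + SNR_min
= −174 + 72.43 + 1.94 + 9.83
= −89.80 dBm → −89.8 dBm

−89.8 dBm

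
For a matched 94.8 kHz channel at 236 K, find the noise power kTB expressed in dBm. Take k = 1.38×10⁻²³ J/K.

−125.1 dBm

P_n = kTB = 1.38×10⁻²³ × 236 × 9.48×10⁴ = 3.09×10⁻¹⁶ W
In dBm: 10 log₁₀(3.09×10⁻¹⁶ / 10⁻³) = −125.1 dBm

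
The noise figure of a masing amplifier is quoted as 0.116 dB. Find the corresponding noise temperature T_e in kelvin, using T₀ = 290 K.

F = 10^(0.116/10) = 1.02707
T_e = (F − 1)·T₀ = (1.02707 − 1) × 290 = 7.85 K

7.85 K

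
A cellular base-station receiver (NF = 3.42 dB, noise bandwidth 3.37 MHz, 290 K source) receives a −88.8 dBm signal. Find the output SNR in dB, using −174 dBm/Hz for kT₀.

Noise floor: N = −174 + 10 log₁₀(B) + NF
10 log₁₀(3.37×10⁶) = 65.28 dB
N = −174 + 65.28 + 3.42 = −105.30 dBm
SNR = P_sig − N = −88.8 − (−105.30) = 16.50 dB → 16.5 dB

16.5 dB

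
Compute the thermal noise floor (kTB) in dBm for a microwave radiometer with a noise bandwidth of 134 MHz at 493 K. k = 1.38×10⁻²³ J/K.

−90.4 dBm

P_n = kTB = 1.38×10⁻²³ × 493 × 1.34×10⁸ = 9.12×10⁻¹³ W
In dBm: 10 log₁₀(9.12×10⁻¹³ / 10⁻³) = −90.4 dBm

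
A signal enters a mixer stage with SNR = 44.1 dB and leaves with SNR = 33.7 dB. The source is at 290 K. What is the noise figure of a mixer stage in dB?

10.4 dB

NF (dB) = SNR_in(dB) − SNR_out(dB) when the source is at T₀
NF = 44.1 − 33.7 = 10.4 dB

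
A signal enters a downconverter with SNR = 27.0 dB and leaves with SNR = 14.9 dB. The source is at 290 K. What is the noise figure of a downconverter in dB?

12.1 dB

NF (dB) = SNR_in(dB) − SNR_out(dB) when the source is at T₀
NF = 27.0 − 14.9 = 12.1 dB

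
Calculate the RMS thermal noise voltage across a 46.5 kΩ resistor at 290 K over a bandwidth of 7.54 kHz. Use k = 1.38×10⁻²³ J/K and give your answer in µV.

V_n = √(4kTRB)
4kTRB = 4 × 1.38×10⁻²³ × 290 × 4.65×10⁴ × 7.54×10³ = 5.61×10⁻¹² V²
V_n = √(5.61×10⁻¹²) = 2.37×10⁻⁶ V = 2.37 µV

2.37 µV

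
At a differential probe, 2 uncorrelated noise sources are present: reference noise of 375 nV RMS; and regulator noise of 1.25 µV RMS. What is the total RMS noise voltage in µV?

1.31 µV

Uncorrelated sources add in power (mean-square): V_tot = √(ΣV_i²)
V_tot = √[(3.75×10⁻⁷)² + (1.25×10⁻⁶)²] = 1.31×10⁻⁶ V = 1.31 µV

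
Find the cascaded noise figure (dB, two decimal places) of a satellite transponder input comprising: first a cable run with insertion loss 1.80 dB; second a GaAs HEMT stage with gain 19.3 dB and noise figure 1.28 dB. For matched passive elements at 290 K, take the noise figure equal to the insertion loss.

3.08 dB

Convert to linear (a loss of L dB is a gain of −L dB): F_i = 10^(NF_i/10), G_i = 10^(G_i,dB/10)
  Stage 1: F_1 = 10^(1.80/10) = 1.514, G_1 = 10^(−1.80/10) = 0.6607
  Stage 2: F_2 = 10^(1.28/10) = 1.343, G_2 = 10^(19.3/10) = 85.11
Friis cascade:
  F = 1.514 + (1.343 − 1)/0.6607 = 2.032
NF = 10 log₁₀(2.032) = 3.08 dB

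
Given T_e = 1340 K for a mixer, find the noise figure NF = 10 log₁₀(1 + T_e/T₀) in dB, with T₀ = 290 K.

7.50 dB

F = 1 + T_e/T₀ = 1 + 1340/290 = 5.62069
NF = 10 log₁₀(5.62069) = 7.50 dB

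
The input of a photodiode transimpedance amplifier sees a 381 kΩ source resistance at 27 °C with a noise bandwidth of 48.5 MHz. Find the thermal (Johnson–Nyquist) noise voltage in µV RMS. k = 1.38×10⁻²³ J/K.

T = 27 °C + 273.15 = 300.15 K
V_n = √(4kTRB)
4kTRB = 4 × 1.38×10⁻²³ × 300.15 × 3.81×10⁵ × 4.85×10⁷ = 3.06×10⁻⁷ V²
V_n = √(3.06×10⁻⁷) = 5.53×10⁻⁴ V = 553 µV

553 µV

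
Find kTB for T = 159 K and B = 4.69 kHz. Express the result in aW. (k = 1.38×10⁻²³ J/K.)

10.3 aW

P_n = kTB = 1.38×10⁻²³ × 159 × 4.69×10³ = 1.03×10⁻¹⁷ W = 10.3 aW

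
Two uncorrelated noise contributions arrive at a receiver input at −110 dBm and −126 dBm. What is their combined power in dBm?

Convert to linear, add, convert back:
P₁ = 1.00×10⁻¹⁴ W, P₂ = 2.51×10⁻¹⁶ W
P_tot = 1.03×10⁻¹⁴ W → 10 log₁₀(P_tot / 10⁻³) = −109.9 dBm

−109.9 dBm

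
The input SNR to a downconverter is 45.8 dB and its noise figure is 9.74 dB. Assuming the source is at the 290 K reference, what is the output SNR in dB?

36.06 dB

By definition F = SNR_in/SNR_out, so in dB: SNR_out = SNR_in − NF
SNR_out = 45.8 − 9.74 = 36.06 dB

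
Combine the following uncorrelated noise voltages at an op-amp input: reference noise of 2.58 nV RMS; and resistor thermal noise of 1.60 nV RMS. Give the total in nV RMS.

3.04 nV

Uncorrelated sources add in power (mean-square): V_tot = √(ΣV_i²)
V_tot = √[(2.58×10⁻⁹)² + (1.60×10⁻⁹)²] = 3.04×10⁻⁹ V = 3.04 nV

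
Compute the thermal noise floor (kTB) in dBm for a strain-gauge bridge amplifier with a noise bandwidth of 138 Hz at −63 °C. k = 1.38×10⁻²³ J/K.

−154.0 dBm

T = −63 °C + 273.15 = 210.15 K
P_n = kTB = 1.38×10⁻²³ × 210.15 × 1.38×10² = 4.00×10⁻¹⁹ W
In dBm: 10 log₁₀(4.00×10⁻¹⁹ / 10⁻³) = −154.0 dBm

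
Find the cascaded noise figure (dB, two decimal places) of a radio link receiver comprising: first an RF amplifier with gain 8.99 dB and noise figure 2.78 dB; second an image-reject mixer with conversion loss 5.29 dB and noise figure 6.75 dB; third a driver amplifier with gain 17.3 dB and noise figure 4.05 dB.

Convert to linear (a loss of L dB is a gain of −L dB): F_i = 10^(NF_i/10), G_i = 10^(G_i,dB/10)
  Stage 1: F_1 = 10^(2.78/10) = 1.897, G_1 = 10^(8.99/10) = 7.925
  Stage 2: F_2 = 10^(6.75/10) = 4.732, G_2 = 10^(−5.29/10) = 0.2958
  Stage 3: F_3 = 10^(4.05/10) = 2.541, G_3 = 10^(17.3/10) = 53.70
Friis cascade:
  F = 1.897 + (4.732 − 1)/7.925 + (2.541 − 1)/2.344 = 3.025
NF = 10 log₁₀(3.025) = 4.81 dB

4.81 dB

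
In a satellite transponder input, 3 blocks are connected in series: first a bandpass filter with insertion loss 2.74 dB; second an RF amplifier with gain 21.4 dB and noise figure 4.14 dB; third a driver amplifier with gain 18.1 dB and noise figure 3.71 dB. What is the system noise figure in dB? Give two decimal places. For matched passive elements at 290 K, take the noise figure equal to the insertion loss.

Convert to linear (a loss of L dB is a gain of −L dB): F_i = 10^(NF_i/10), G_i = 10^(G_i,dB/10)
  Stage 1: F_1 = 10^(2.74/10) = 1.879, G_1 = 10^(−2.74/10) = 0.5321
  Stage 2: F_2 = 10^(4.14/10) = 2.594, G_2 = 10^(21.4/10) = 138.0
  Stage 3: F_3 = 10^(3.71/10) = 2.350, G_3 = 10^(18.1/10) = 64.57
Friis cascade:
  F = 1.879 + (2.594 − 1)/0.5321 + (2.350 − 1)/73.45 = 4.894
NF = 10 log₁₀(4.894) = 6.90 dB

6.90 dB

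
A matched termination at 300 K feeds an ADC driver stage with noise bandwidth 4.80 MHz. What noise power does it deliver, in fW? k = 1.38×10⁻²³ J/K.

P_n = kTB = 1.38×10⁻²³ × 300 × 4.80×10⁶ = 1.99×10⁻¹⁴ W = 19.9 fW

19.9 fW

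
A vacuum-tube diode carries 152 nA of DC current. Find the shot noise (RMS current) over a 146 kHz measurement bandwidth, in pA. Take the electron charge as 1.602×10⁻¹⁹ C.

I_n = √(2qI·B)
2qI·B = 2 × 1.602×10⁻¹⁹ × 1.52×10⁻⁷ × 1.46×10⁵ = 7.11×10⁻²¹ A²
I_n = √(7.11×10⁻²¹) = 8.43×10⁻¹¹ A = 84.3 pA

84.3 pA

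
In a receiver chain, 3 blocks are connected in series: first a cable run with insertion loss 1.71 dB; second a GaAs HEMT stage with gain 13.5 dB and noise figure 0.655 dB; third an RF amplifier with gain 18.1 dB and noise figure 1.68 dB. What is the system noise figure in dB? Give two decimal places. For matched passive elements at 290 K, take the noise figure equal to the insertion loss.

Convert to linear (a loss of L dB is a gain of −L dB): F_i = 10^(NF_i/10), G_i = 10^(G_i,dB/10)
  Stage 1: F_1 = 10^(1.71/10) = 1.483, G_1 = 10^(−1.71/10) = 0.6745
  Stage 2: F_2 = 10^(0.655/10) = 1.163, G_2 = 10^(13.5/10) = 22.39
  Stage 3: F_3 = 10^(1.68/10) = 1.472, G_3 = 10^(18.1/10) = 64.57
Friis cascade:
  F = 1.483 + (1.163 − 1)/0.6745 + (1.472 − 1)/15.10 = 1.755
NF = 10 log₁₀(1.755) = 2.44 dB

2.44 dB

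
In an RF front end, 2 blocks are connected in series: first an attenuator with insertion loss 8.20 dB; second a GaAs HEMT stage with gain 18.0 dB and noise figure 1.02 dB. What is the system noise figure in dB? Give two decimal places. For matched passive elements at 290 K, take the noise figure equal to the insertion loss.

Convert to linear (a loss of L dB is a gain of −L dB): F_i = 10^(NF_i/10), G_i = 10^(G_i,dB/10)
  Stage 1: F_1 = 10^(8.20/10) = 6.607, G_1 = 10^(−8.20/10) = 0.1514
  Stage 2: F_2 = 10^(1.02/10) = 1.265, G_2 = 10^(18.0/10) = 63.10
Friis cascade:
  F = 6.607 + (1.265 − 1)/0.1514 = 8.356
NF = 10 log₁₀(8.356) = 9.22 dB

9.22 dB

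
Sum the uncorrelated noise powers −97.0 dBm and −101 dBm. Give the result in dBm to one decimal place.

Convert to linear, add, convert back:
P₁ = 2.00×10⁻¹³ W, P₂ = 7.94×10⁻¹⁴ W
P_tot = 2.79×10⁻¹³ W → 10 log₁₀(P_tot / 10⁻³) = −95.5 dBm

−95.5 dBm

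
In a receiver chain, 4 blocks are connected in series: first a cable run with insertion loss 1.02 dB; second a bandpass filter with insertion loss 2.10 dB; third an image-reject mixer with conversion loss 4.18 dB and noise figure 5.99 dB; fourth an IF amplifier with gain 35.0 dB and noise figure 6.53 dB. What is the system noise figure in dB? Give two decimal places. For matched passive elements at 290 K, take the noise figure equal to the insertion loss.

14.30 dB

Convert to linear (a loss of L dB is a gain of −L dB): F_i = 10^(NF_i/10), G_i = 10^(G_i,dB/10)
  Stage 1: F_1 = 10^(1.02/10) = 1.265, G_1 = 10^(−1.02/10) = 0.7907
  Stage 2: F_2 = 10^(2.10/10) = 1.622, G_2 = 10^(−2.10/10) = 0.6166
  Stage 3: F_3 = 10^(5.99/10) = 3.972, G_3 = 10^(−4.18/10) = 0.3819
  Stage 4: F_4 = 10^(6.53/10) = 4.498, G_4 = 10^(35.0/10) = 3162
Friis cascade:
  F = 1.265 + (1.622 − 1)/0.7907 + (3.972 − 1)/0.4875 + (4.498 − 1)/0.1862 = 26.93
NF = 10 log₁₀(26.93) = 14.30 dB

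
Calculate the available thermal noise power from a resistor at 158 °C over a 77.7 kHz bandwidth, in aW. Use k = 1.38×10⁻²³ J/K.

462 aW

T = 158 °C + 273.15 = 431.15 K
P_n = kTB = 1.38×10⁻²³ × 431.15 × 7.77×10⁴ = 4.62×10⁻¹⁶ W = 462 aW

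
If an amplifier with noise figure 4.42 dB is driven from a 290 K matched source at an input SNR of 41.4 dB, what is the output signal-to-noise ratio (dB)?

36.98 dB

By definition F = SNR_in/SNR_out, so in dB: SNR_out = SNR_in − NF
SNR_out = 41.4 − 4.42 = 36.98 dB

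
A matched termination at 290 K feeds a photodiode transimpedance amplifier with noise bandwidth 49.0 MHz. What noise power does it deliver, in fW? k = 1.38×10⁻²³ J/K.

196 fW

P_n = kTB = 1.38×10⁻²³ × 290 × 4.90×10⁷ = 1.96×10⁻¹³ W = 196 fW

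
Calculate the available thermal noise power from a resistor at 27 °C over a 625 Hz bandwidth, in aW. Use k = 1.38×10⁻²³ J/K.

2.59 aW

T = 27 °C + 273.15 = 300.15 K
P_n = kTB = 1.38×10⁻²³ × 300.15 × 6.25×10² = 2.59×10⁻¹⁸ W = 2.59 aW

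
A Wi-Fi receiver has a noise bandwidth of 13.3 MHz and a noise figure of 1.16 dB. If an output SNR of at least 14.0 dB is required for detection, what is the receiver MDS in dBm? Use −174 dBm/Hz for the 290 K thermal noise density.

Sensitivity = −174 + 10 log₁₀(B) + NF + SNR_min
= −174 + 71.24 + 1.16 + 14.0
= −87.60 dBm → −87.6 dBm

−87.6 dBm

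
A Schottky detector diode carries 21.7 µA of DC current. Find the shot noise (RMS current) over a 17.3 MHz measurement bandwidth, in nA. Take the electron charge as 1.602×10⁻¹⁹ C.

11.0 nA

I_n = √(2qI·B)
2qI·B = 2 × 1.602×10⁻¹⁹ × 2.17×10⁻⁵ × 1.73×10⁷ = 1.20×10⁻¹⁶ A²
I_n = √(1.20×10⁻¹⁶) = 1.10×10⁻⁸ A = 11.0 nA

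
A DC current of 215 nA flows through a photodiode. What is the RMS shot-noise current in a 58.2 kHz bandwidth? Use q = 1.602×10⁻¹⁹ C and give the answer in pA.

63.3 pA

I_n = √(2qI·B)
2qI·B = 2 × 1.602×10⁻¹⁹ × 2.15×10⁻⁷ × 5.82×10⁴ = 4.01×10⁻²¹ A²
I_n = √(4.01×10⁻²¹) = 6.33×10⁻¹¹ A = 63.3 pA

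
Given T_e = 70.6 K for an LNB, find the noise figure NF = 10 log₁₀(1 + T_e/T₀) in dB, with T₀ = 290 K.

0.946 dB

F = 1 + T_e/T₀ = 1 + 70.6/290 = 1.24345
NF = 10 log₁₀(1.24345) = 0.946 dB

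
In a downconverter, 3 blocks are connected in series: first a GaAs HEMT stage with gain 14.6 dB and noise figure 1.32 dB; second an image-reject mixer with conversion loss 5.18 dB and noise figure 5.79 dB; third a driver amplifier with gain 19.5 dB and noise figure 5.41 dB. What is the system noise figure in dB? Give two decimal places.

2.39 dB

Convert to linear (a loss of L dB is a gain of −L dB): F_i = 10^(NF_i/10), G_i = 10^(G_i,dB/10)
  Stage 1: F_1 = 10^(1.32/10) = 1.355, G_1 = 10^(14.6/10) = 28.84
  Stage 2: F_2 = 10^(5.79/10) = 3.793, G_2 = 10^(−5.18/10) = 0.3034
  Stage 3: F_3 = 10^(5.41/10) = 3.475, G_3 = 10^(19.5/10) = 89.13
Friis cascade:
  F = 1.355 + (3.793 − 1)/28.84 + (3.475 − 1)/8.750 = 1.735
NF = 10 log₁₀(1.735) = 2.39 dB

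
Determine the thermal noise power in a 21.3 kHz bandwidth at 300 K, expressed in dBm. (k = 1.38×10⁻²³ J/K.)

−130.5 dBm

P_n = kTB = 1.38×10⁻²³ × 300 × 2.13×10⁴ = 8.82×10⁻¹⁷ W
In dBm: 10 log₁₀(8.82×10⁻¹⁷ / 10⁻³) = −130.5 dBm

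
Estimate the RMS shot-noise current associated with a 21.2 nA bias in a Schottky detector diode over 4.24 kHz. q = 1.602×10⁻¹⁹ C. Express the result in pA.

I_n = √(2qI·B)
2qI·B = 2 × 1.602×10⁻¹⁹ × 2.12×10⁻⁸ × 4.24×10³ = 2.88×10⁻²³ A²
I_n = √(2.88×10⁻²³) = 5.37×10⁻¹² A = 5.37 pA

5.37 pA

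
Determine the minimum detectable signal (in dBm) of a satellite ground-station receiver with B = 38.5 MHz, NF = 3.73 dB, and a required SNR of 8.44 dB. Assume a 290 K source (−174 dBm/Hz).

Sensitivity = −174 + 10 log₁₀(B) + NF + SNR_min
= −174 + 75.85 + 3.73 + 8.44
= −85.98 dBm → −86.0 dBm

−86.0 dBm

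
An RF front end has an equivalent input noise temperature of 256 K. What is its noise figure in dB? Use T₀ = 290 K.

2.75 dB

F = 1 + T_e/T₀ = 1 + 256/290 = 1.88276
NF = 10 log₁₀(1.88276) = 2.75 dB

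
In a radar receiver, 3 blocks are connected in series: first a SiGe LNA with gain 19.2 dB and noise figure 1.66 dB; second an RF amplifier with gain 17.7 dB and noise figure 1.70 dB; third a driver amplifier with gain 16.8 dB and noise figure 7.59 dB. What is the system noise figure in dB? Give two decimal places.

Convert to linear (a loss of L dB is a gain of −L dB): F_i = 10^(NF_i/10), G_i = 10^(G_i,dB/10)
  Stage 1: F_1 = 10^(1.66/10) = 1.466, G_1 = 10^(19.2/10) = 83.18
  Stage 2: F_2 = 10^(1.70/10) = 1.479, G_2 = 10^(17.7/10) = 58.88
  Stage 3: F_3 = 10^(7.59/10) = 5.741, G_3 = 10^(16.8/10) = 47.86
Friis cascade:
  F = 1.466 + (1.479 − 1)/83.18 + (5.741 − 1)/4898 = 1.472
NF = 10 log₁₀(1.472) = 1.68 dB

1.68 dB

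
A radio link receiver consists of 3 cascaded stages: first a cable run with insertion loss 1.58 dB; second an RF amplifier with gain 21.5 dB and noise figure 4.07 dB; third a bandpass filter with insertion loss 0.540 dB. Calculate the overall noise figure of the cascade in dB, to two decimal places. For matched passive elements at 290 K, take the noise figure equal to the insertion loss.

Convert to linear (a loss of L dB is a gain of −L dB): F_i = 10^(NF_i/10), G_i = 10^(G_i,dB/10)
  Stage 1: F_1 = 10^(1.58/10) = 1.439, G_1 = 10^(−1.58/10) = 0.6950
  Stage 2: F_2 = 10^(4.07/10) = 2.553, G_2 = 10^(21.5/10) = 141.3
  Stage 3: F_3 = 10^(0.540/10) = 1.132, G_3 = 10^(−0.540/10) = 0.8831
Friis cascade:
  F = 1.439 + (2.553 − 1)/0.6950 + (1.132 − 1)/98.17 = 3.674
NF = 10 log₁₀(3.674) = 5.65 dB

5.65 dB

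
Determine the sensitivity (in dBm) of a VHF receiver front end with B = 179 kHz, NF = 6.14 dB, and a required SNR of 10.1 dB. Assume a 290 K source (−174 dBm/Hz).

Sensitivity = −174 + 10 log₁₀(B) + NF + SNR_min
= −174 + 52.53 + 6.14 + 10.1
= −105.23 dBm → −105.2 dBm

−105.2 dBm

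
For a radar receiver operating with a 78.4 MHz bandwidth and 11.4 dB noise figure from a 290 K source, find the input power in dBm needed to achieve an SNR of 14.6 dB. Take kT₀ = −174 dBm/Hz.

−69.1 dBm

Sensitivity = −174 + 10 log₁₀(B) + NF + SNR_min
= −174 + 78.94 + 11.4 + 14.6
= −69.06 dBm → −69.1 dBm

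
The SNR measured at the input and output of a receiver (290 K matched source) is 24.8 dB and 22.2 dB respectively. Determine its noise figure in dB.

NF (dB) = SNR_in(dB) − SNR_out(dB) when the source is at T₀
NF = 24.8 − 22.2 = 2.6 dB

2.6 dB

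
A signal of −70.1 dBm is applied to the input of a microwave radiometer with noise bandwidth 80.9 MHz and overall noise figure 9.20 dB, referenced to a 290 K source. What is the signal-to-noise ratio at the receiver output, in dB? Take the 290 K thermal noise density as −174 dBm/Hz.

Noise floor: N = −174 + 10 log₁₀(B) + NF
10 log₁₀(8.09×10⁷) = 79.08 dB
N = −174 + 79.08 + 9.20 = −85.72 dBm
SNR = P_sig − N = −70.1 − (−85.72) = 15.62 dB → 15.6 dB

15.6 dB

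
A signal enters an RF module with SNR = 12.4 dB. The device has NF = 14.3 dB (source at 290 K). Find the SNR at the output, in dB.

−1.9 dB

By definition F = SNR_in/SNR_out, so in dB: SNR_out = SNR_in − NF
SNR_out = 12.4 − 14.3 = −1.9 dB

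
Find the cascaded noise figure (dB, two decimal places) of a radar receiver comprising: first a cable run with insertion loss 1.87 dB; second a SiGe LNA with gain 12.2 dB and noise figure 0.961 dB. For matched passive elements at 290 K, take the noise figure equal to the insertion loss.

Convert to linear (a loss of L dB is a gain of −L dB): F_i = 10^(NF_i/10), G_i = 10^(G_i,dB/10)
  Stage 1: F_1 = 10^(1.87/10) = 1.538, G_1 = 10^(−1.87/10) = 0.6501
  Stage 2: F_2 = 10^(0.961/10) = 1.248, G_2 = 10^(12.2/10) = 16.60
Friis cascade:
  F = 1.538 + (1.248 − 1)/0.6501 = 1.919
NF = 10 log₁₀(1.919) = 2.83 dB

2.83 dB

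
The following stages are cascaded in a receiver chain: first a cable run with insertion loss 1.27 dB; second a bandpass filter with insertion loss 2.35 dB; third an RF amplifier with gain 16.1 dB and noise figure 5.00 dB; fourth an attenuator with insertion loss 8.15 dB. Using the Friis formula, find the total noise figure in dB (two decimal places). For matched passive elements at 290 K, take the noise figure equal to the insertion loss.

8.80 dB

Convert to linear (a loss of L dB is a gain of −L dB): F_i = 10^(NF_i/10), G_i = 10^(G_i,dB/10)
  Stage 1: F_1 = 10^(1.27/10) = 1.340, G_1 = 10^(−1.27/10) = 0.7464
  Stage 2: F_2 = 10^(2.35/10) = 1.718, G_2 = 10^(−2.35/10) = 0.5821
  Stage 3: F_3 = 10^(5.00/10) = 3.162, G_3 = 10^(16.1/10) = 40.74
  Stage 4: F_4 = 10^(8.15/10) = 6.531, G_4 = 10^(−8.15/10) = 0.1531
Friis cascade:
  F = 1.340 + (1.718 − 1)/0.7464 + (3.162 − 1)/0.4345 + (6.531 − 1)/17.70 = 7.590
NF = 10 log₁₀(7.590) = 8.80 dB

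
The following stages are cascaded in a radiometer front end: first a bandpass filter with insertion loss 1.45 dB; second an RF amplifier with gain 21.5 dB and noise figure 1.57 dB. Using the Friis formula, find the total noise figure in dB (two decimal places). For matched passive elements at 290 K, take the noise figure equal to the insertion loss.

Convert to linear (a loss of L dB is a gain of −L dB): F_i = 10^(NF_i/10), G_i = 10^(G_i,dB/10)
  Stage 1: F_1 = 10^(1.45/10) = 1.396, G_1 = 10^(−1.45/10) = 0.7161
  Stage 2: F_2 = 10^(1.57/10) = 1.435, G_2 = 10^(21.5/10) = 141.3
Friis cascade:
  F = 1.396 + (1.435 − 1)/0.7161 = 2.004
NF = 10 log₁₀(2.004) = 3.02 dB

3.02 dB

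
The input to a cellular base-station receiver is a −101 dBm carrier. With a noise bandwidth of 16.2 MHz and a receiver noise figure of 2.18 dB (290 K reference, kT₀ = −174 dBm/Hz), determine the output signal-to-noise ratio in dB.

Noise floor: N = −174 + 10 log₁₀(B) + NF
10 log₁₀(1.62×10⁷) = 72.1 dB
N = −174 + 72.1 + 2.18 = −99.72 dBm
SNR = P_sig − N = −101 − (−99.72) = −1.28 dB → −1.3 dB

−1.3 dB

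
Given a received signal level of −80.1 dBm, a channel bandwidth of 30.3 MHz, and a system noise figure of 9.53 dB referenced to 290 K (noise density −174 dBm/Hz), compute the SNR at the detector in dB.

9.6 dB

Noise floor: N = −174 + 10 log₁₀(B) + NF
10 log₁₀(3.03×10⁷) = 74.81 dB
N = −174 + 74.81 + 9.53 = −89.66 dBm
SNR = P_sig − N = −80.1 − (−89.66) = 9.56 dB → 9.6 dB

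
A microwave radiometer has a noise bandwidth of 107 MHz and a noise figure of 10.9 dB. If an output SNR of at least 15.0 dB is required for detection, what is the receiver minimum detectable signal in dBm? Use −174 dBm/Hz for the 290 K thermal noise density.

Sensitivity = −174 + 10 log₁₀(B) + NF + SNR_min
= −174 + 80.29 + 10.9 + 15.0
= −67.81 dBm → −67.8 dBm

−67.8 dBm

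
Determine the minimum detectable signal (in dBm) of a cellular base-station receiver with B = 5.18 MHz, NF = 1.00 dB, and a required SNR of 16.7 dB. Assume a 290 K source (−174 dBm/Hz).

Sensitivity = −174 + 10 log₁₀(B) + NF + SNR_min
= −174 + 67.14 + 1.00 + 16.7
= −89.16 dBm → −89.2 dBm

−89.2 dBm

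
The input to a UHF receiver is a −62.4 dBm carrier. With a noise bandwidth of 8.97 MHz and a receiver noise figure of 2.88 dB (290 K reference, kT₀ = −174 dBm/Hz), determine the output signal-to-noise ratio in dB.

Noise floor: N = −174 + 10 log₁₀(B) + NF
10 log₁₀(8.97×10⁶) = 69.53 dB
N = −174 + 69.53 + 2.88 = −101.59 dBm
SNR = P_sig − N = −62.4 − (−101.59) = 39.19 dB → 39.2 dB

39.2 dB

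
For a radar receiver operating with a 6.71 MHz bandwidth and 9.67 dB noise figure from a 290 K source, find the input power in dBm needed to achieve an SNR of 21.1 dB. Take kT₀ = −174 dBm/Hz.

−75.0 dBm

Sensitivity = −174 + 10 log₁₀(B) + NF + SNR_min
= −174 + 68.27 + 9.67 + 21.1
= −74.96 dBm → −75.0 dBm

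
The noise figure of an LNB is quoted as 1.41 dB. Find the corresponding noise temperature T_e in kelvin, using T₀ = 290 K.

111 K

F = 10^(1.41/10) = 1.38357
T_e = (F − 1)·T₀ = (1.38357 − 1) × 290 = 111 K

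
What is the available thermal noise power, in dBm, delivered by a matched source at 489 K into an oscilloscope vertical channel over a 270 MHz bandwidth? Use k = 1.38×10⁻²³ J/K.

P_n = kTB = 1.38×10⁻²³ × 489 × 2.70×10⁸ = 1.82×10⁻¹² W
In dBm: 10 log₁₀(1.82×10⁻¹² / 10⁻³) = −87.4 dBm

−87.4 dBm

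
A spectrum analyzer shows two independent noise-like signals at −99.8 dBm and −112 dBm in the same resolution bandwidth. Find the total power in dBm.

−99.5 dBm

Convert to linear, add, convert back:
P₁ = 1.05×10⁻¹³ W, P₂ = 6.31×10⁻¹⁵ W
P_tot = 1.11×10⁻¹³ W → 10 log₁₀(P_tot / 10⁻³) = −99.5 dBm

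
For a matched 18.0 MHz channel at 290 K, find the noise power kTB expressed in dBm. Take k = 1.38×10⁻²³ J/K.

P_n = kTB = 1.38×10⁻²³ × 290 × 1.80×10⁷ = 7.20×10⁻¹⁴ W
In dBm: 10 log₁₀(7.20×10⁻¹⁴ / 10⁻³) = −101.4 dBm

−101.4 dBm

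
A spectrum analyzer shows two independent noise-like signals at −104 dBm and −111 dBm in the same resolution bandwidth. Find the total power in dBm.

Convert to linear, add, convert back:
P₁ = 3.98×10⁻¹⁴ W, P₂ = 7.94×10⁻¹⁵ W
P_tot = 4.78×10⁻¹⁴ W → 10 log₁₀(P_tot / 10⁻³) = −103.2 dBm

−103.2 dBm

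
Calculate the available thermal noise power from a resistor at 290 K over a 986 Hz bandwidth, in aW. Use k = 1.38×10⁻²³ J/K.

P_n = kTB = 1.38×10⁻²³ × 290 × 9.86×10² = 3.95×10⁻¹⁸ W = 3.95 aW

3.95 aW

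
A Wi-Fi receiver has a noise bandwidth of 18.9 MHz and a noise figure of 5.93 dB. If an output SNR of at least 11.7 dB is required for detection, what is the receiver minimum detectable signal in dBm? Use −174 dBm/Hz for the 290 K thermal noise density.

Sensitivity = −174 + 10 log₁₀(B) + NF + SNR_min
= −174 + 72.76 + 5.93 + 11.7
= −83.61 dBm → −83.6 dBm

−83.6 dBm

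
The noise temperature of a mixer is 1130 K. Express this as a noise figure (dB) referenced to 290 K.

6.90 dB

F = 1 + T_e/T₀ = 1 + 1130/290 = 4.89655
NF = 10 log₁₀(4.89655) = 6.90 dB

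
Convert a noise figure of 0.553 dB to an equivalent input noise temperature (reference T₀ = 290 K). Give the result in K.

F = 10^(0.553/10) = 1.1358
T_e = (F − 1)·T₀ = (1.1358 − 1) × 290 = 39.4 K

39.4 K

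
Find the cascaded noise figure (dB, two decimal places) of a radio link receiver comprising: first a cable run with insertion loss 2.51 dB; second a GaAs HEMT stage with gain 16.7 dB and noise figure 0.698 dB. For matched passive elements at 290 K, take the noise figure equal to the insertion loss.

3.21 dB

Convert to linear (a loss of L dB is a gain of −L dB): F_i = 10^(NF_i/10), G_i = 10^(G_i,dB/10)
  Stage 1: F_1 = 10^(2.51/10) = 1.782, G_1 = 10^(−2.51/10) = 0.5610
  Stage 2: F_2 = 10^(0.698/10) = 1.174, G_2 = 10^(16.7/10) = 46.77
Friis cascade:
  F = 1.782 + (1.174 − 1)/0.5610 = 2.093
NF = 10 log₁₀(2.093) = 3.21 dB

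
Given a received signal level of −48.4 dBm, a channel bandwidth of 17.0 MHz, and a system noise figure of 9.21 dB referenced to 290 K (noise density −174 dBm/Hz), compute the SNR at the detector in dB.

Noise floor: N = −174 + 10 log₁₀(B) + NF
10 log₁₀(1.70×10⁷) = 72.3 dB
N = −174 + 72.3 + 9.21 = −92.49 dBm
SNR = P_sig − N = −48.4 − (−92.49) = 44.09 dB → 44.1 dB

44.1 dB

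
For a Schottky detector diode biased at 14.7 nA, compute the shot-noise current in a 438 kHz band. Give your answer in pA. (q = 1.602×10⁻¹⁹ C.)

45.4 pA

I_n = √(2qI·B)
2qI·B = 2 × 1.602×10⁻¹⁹ × 1.47×10⁻⁸ × 4.38×10⁵ = 2.06×10⁻²¹ A²
I_n = √(2.06×10⁻²¹) = 4.54×10⁻¹¹ A = 45.4 pA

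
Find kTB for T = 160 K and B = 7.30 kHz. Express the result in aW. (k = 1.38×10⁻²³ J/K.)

16.1 aW

P_n = kTB = 1.38×10⁻²³ × 160 × 7.30×10³ = 1.61×10⁻¹⁷ W = 16.1 aW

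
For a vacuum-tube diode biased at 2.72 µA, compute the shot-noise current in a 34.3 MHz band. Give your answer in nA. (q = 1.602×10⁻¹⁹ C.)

5.47 nA

I_n = √(2qI·B)
2qI·B = 2 × 1.602×10⁻¹⁹ × 2.72×10⁻⁶ × 3.43×10⁷ = 2.99×10⁻¹⁷ A²
I_n = √(2.99×10⁻¹⁷) = 5.47×10⁻⁹ A = 5.47 nA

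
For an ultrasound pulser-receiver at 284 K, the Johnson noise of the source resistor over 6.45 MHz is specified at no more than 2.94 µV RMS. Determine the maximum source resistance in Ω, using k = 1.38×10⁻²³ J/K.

85.5 Ω

Johnson–Nyquist: V_n = √(4kTRB) ⇒ R = V_n² / (4kTB)
4kTB = 4 × 1.38×10⁻²³ × 284 × 6.45×10⁶ = 1.01×10⁻¹³
R = (2.94×10⁻⁶)² / 1.01×10⁻¹³ = 8.55×10¹ Ω = 85.5 Ω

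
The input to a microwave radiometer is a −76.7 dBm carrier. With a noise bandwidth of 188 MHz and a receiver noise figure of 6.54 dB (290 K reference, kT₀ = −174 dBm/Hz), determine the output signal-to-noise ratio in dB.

Noise floor: N = −174 + 10 log₁₀(B) + NF
10 log₁₀(1.88×10⁸) = 82.74 dB
N = −174 + 82.74 + 6.54 = −84.72 dBm
SNR = P_sig − N = −76.7 − (−84.72) = 8.02 dB → 8.0 dB

8.0 dB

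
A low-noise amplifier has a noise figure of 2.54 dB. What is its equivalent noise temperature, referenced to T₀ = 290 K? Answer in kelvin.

230 K

F = 10^(2.54/10) = 1.79473
T_e = (F − 1)·T₀ = (1.79473 − 1) × 290 = 230 K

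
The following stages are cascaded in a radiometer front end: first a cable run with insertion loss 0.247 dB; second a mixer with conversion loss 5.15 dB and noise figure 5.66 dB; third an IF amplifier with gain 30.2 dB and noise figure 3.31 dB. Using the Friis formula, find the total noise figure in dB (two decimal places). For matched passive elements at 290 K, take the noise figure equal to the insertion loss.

8.95 dB

Convert to linear (a loss of L dB is a gain of −L dB): F_i = 10^(NF_i/10), G_i = 10^(G_i,dB/10)
  Stage 1: F_1 = 10^(0.247/10) = 1.059, G_1 = 10^(−0.247/10) = 0.9447
  Stage 2: F_2 = 10^(5.66/10) = 3.681, G_2 = 10^(−5.15/10) = 0.3055
  Stage 3: F_3 = 10^(3.31/10) = 2.143, G_3 = 10^(30.2/10) = 1047
Friis cascade:
  F = 1.059 + (3.681 − 1)/0.9447 + (2.143 − 1)/0.2886 = 7.857
NF = 10 log₁₀(7.857) = 8.95 dB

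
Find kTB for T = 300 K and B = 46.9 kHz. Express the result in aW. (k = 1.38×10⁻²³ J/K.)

194 aW

P_n = kTB = 1.38×10⁻²³ × 300 × 4.69×10⁴ = 1.94×10⁻¹⁶ W = 194 aW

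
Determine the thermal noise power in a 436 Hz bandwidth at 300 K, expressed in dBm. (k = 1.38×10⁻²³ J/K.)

P_n = kTB = 1.38×10⁻²³ × 300 × 4.36×10² = 1.81×10⁻¹⁸ W
In dBm: 10 log₁₀(1.81×10⁻¹⁸ / 10⁻³) = −147.4 dBm

−147.4 dBm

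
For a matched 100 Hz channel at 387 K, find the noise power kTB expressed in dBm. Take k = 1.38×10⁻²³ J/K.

−152.7 dBm

P_n = kTB = 1.38×10⁻²³ × 387 × 1.00×10² = 5.34×10⁻¹⁹ W
In dBm: 10 log₁₀(5.34×10⁻¹⁹ / 10⁻³) = −152.7 dBm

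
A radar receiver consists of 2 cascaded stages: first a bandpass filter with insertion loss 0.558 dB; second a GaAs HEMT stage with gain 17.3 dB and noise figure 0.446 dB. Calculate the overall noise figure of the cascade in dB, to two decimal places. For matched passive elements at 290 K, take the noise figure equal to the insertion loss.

1.00 dB

Convert to linear (a loss of L dB is a gain of −L dB): F_i = 10^(NF_i/10), G_i = 10^(G_i,dB/10)
  Stage 1: F_1 = 10^(0.558/10) = 1.137, G_1 = 10^(−0.558/10) = 0.8794
  Stage 2: F_2 = 10^(0.446/10) = 1.108, G_2 = 10^(17.3/10) = 53.70
Friis cascade:
  F = 1.137 + (1.108 − 1)/0.8794 = 1.260
NF = 10 log₁₀(1.260) = 1.00 dB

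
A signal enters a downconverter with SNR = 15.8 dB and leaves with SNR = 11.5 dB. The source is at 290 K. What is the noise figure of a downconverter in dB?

4.3 dB

NF (dB) = SNR_in(dB) − SNR_out(dB) when the source is at T₀
NF = 15.8 − 11.5 = 4.3 dB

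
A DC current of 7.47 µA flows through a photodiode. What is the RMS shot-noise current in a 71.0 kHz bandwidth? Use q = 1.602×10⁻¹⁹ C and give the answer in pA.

412 pA

I_n = √(2qI·B)
2qI·B = 2 × 1.602×10⁻¹⁹ × 7.47×10⁻⁶ × 7.10×10⁴ = 1.70×10⁻¹⁹ A²
I_n = √(1.70×10⁻¹⁹) = 4.12×10⁻¹⁰ A = 412 pA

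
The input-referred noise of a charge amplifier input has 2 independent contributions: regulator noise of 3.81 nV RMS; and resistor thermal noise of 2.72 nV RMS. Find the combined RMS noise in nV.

4.68 nV

Uncorrelated sources add in power (mean-square): V_tot = √(ΣV_i²)
V_tot = √[(3.81×10⁻⁹)² + (2.72×10⁻⁹)²] = 4.68×10⁻⁹ V = 4.68 nV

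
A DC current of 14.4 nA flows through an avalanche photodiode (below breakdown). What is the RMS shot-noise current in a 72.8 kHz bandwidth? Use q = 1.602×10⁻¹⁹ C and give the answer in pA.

18.3 pA

I_n = √(2qI·B)
2qI·B = 2 × 1.602×10⁻¹⁹ × 1.44×10⁻⁸ × 7.28×10⁴ = 3.36×10⁻²² A²
I_n = √(3.36×10⁻²²) = 1.83×10⁻¹¹ A = 18.3 pA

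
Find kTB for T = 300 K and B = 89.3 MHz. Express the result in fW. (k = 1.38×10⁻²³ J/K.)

370 fW

P_n = kTB = 1.38×10⁻²³ × 300 × 8.93×10⁷ = 3.70×10⁻¹³ W = 370 fW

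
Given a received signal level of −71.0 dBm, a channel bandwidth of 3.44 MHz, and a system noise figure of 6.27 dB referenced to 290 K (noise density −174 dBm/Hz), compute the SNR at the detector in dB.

31.4 dB

Noise floor: N = −174 + 10 log₁₀(B) + NF
10 log₁₀(3.44×10⁶) = 65.37 dB
N = −174 + 65.37 + 6.27 = −102.36 dBm
SNR = P_sig − N = −71.0 − (−102.36) = 31.36 dB → 31.4 dB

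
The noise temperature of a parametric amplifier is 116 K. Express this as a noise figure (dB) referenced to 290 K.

F = 1 + T_e/T₀ = 1 + 116/290 = 1.4
NF = 10 log₁₀(1.4) = 1.46 dB

1.46 dB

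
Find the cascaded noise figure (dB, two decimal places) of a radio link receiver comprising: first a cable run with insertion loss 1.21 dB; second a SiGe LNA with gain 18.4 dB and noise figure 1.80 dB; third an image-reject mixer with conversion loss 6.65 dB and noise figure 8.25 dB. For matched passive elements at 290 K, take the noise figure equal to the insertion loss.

Convert to linear (a loss of L dB is a gain of −L dB): F_i = 10^(NF_i/10), G_i = 10^(G_i,dB/10)
  Stage 1: F_1 = 10^(1.21/10) = 1.321, G_1 = 10^(−1.21/10) = 0.7568
  Stage 2: F_2 = 10^(1.80/10) = 1.514, G_2 = 10^(18.4/10) = 69.18
  Stage 3: F_3 = 10^(8.25/10) = 6.683, G_3 = 10^(−6.65/10) = 0.2163
Friis cascade:
  F = 1.321 + (1.514 − 1)/0.7568 + (6.683 − 1)/52.36 = 2.108
NF = 10 log₁₀(2.108) = 3.24 dB

3.24 dB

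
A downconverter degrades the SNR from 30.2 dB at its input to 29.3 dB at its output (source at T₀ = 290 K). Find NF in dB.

0.9 dB

NF (dB) = SNR_in(dB) − SNR_out(dB) when the source is at T₀
NF = 30.2 − 29.3 = 0.9 dB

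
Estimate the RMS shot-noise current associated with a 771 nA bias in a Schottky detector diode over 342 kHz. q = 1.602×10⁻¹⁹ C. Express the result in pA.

I_n = √(2qI·B)
2qI·B = 2 × 1.602×10⁻¹⁹ × 7.71×10⁻⁷ × 3.42×10⁵ = 8.45×10⁻²⁰ A²
I_n = √(8.45×10⁻²⁰) = 2.91×10⁻¹⁰ A = 291 pA

291 pA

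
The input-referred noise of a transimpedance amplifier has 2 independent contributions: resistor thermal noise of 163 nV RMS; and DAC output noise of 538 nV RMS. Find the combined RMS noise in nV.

Uncorrelated sources add in power (mean-square): V_tot = √(ΣV_i²)
V_tot = √[(1.63×10⁻⁷)² + (5.38×10⁻⁷)²] = 5.62×10⁻⁷ V = 562 nV

562 nV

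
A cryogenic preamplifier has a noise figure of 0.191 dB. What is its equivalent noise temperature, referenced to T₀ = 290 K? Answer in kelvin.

13.0 K

F = 10^(0.191/10) = 1.04496
T_e = (F − 1)·T₀ = (1.04496 − 1) × 290 = 13.0 K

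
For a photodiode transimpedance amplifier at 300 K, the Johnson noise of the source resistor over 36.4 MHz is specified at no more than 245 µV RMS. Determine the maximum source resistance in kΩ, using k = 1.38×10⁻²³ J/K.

99.6 kΩ

Johnson–Nyquist: V_n = √(4kTRB) ⇒ R = V_n² / (4kTB)
4kTB = 4 × 1.38×10⁻²³ × 300 × 3.64×10⁷ = 6.03×10⁻¹³
R = (2.45×10⁻⁴)² / 6.03×10⁻¹³ = 9.96×10⁴ Ω = 99.6 kΩ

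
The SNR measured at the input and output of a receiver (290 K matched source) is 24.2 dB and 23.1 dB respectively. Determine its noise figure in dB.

NF (dB) = SNR_in(dB) − SNR_out(dB) when the source is at T₀
NF = 24.2 − 23.1 = 1.1 dB

1.1 dB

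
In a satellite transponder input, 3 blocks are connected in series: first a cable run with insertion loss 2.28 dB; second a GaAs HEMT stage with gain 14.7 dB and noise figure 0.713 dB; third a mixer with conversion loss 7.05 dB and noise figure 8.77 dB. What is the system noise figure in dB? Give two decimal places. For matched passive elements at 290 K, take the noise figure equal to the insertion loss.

3.74 dB

Convert to linear (a loss of L dB is a gain of −L dB): F_i = 10^(NF_i/10), G_i = 10^(G_i,dB/10)
  Stage 1: F_1 = 10^(2.28/10) = 1.690, G_1 = 10^(−2.28/10) = 0.5916
  Stage 2: F_2 = 10^(0.713/10) = 1.178, G_2 = 10^(14.7/10) = 29.51
  Stage 3: F_3 = 10^(8.77/10) = 7.534, G_3 = 10^(−7.05/10) = 0.1972
Friis cascade:
  F = 1.690 + (1.178 − 1)/0.5916 + (7.534 − 1)/17.46 = 2.366
NF = 10 log₁₀(2.366) = 3.74 dB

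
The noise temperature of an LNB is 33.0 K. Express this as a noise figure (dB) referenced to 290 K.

F = 1 + T_e/T₀ = 1 + 33.0/290 = 1.11379
NF = 10 log₁₀(1.11379) = 0.468 dB

0.468 dB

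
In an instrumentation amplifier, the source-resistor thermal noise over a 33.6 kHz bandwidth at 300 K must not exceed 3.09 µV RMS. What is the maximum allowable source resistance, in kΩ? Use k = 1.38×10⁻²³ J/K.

Johnson–Nyquist: V_n = √(4kTRB) ⇒ R = V_n² / (4kTB)
4kTB = 4 × 1.38×10⁻²³ × 300 × 3.36×10⁴ = 5.56×10⁻¹⁶
R = (3.09×10⁻⁶)² / 5.56×10⁻¹⁶ = 1.72×10⁴ Ω = 17.2 kΩ

17.2 kΩ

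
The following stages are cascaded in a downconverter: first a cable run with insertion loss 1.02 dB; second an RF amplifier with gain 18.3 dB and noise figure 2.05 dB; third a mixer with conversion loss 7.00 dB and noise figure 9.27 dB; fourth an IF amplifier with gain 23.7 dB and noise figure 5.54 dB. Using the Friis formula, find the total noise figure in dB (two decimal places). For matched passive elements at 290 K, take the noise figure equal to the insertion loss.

Convert to linear (a loss of L dB is a gain of −L dB): F_i = 10^(NF_i/10), G_i = 10^(G_i,dB/10)
  Stage 1: F_1 = 10^(1.02/10) = 1.265, G_1 = 10^(−1.02/10) = 0.7907
  Stage 2: F_2 = 10^(2.05/10) = 1.603, G_2 = 10^(18.3/10) = 67.61
  Stage 3: F_3 = 10^(9.27/10) = 8.453, G_3 = 10^(−7.00/10) = 0.1995
  Stage 4: F_4 = 10^(5.54/10) = 3.581, G_4 = 10^(23.7/10) = 234.4
Friis cascade:
  F = 1.265 + (1.603 − 1)/0.7907 + (8.453 − 1)/53.46 + (3.581 − 1)/10.67 = 2.409
NF = 10 log₁₀(2.409) = 3.82 dB

3.82 dB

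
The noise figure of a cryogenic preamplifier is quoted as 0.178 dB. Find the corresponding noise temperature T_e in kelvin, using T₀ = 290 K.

12.1 K

F = 10^(0.178/10) = 1.04184
T_e = (F − 1)·T₀ = (1.04184 − 1) × 290 = 12.1 K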